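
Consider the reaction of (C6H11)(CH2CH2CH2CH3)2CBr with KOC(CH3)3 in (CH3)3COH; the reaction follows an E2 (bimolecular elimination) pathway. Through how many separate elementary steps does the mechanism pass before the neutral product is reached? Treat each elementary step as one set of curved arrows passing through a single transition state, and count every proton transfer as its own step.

Step 1: In one step, (CH3)3CO⁻ pulls off a β-proton, the C–Br bond cleaves, and a C=C double bond forms between the α- and β-carbons (E2, anti elimination).
Total: 1 elementary step.

1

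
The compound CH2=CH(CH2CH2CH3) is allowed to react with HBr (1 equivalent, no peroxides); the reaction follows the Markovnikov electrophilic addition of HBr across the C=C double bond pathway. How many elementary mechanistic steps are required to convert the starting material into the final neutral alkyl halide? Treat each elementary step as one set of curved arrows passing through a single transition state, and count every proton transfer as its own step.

2

Step 1: Electrophilic addition begins with the π(C=C) electrons forming a bond to the proton of HBr. Following Markovnikov's rule, the resulting cation is secondary. The H–Br bond breaks heterolytically, releasing Br⁻.
(No 1,2-shift: no single shift to an adjacent carbon would give a more stable cation.)
Step 2: Nucleophilic attack by Br⁻ on the carbocation completes the addition, giving R–Br.
Total: 2 elementary steps.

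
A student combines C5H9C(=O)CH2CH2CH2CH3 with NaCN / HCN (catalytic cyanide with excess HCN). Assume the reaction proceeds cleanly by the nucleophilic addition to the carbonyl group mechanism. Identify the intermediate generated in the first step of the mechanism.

Step 1: Nucleophilic addition: CN⁻ adds to the carbonyl carbon, pushing the π(C=O) electron pair onto oxygen and giving a tetrahedral alkoxide.
After step 1 the species present is a tetrahedral alkoxide intermediate.

tetrahedral alkoxide intermediate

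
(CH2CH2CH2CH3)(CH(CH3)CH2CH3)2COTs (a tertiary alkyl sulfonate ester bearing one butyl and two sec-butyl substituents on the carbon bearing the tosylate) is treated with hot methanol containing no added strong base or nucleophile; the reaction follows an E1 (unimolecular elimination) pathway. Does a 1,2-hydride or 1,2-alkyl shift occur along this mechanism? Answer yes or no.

no

The first-formed carbocation is tertiary.
No single 1,2-shift to an adjacent carbon would produce a more-substituted cation than the one already present, so no rearrangement occurs.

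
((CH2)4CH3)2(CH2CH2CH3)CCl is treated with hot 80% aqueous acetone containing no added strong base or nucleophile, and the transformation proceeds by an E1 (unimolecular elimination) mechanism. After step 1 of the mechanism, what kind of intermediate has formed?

Step 1: Unassisted departure of Cl⁻ (taking the C–Cl bonding pair) generates a tertiary carbocation.
After step 1 the species present is a tertiary carbocation.

tertiary carbocation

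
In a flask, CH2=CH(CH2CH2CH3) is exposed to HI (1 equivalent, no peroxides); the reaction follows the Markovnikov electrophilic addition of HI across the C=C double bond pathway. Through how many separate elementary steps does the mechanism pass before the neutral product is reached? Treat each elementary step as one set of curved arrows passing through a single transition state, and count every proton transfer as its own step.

2

Step 1: The π electrons of the C=C bond attack a proton of HI; Markovnikov addition places the new C–H on the less-substituted alkene carbon, so the positive charge ends up on the more-substituted carbon — a secondary carbocation. The H–I bond breaks heterolytically, releasing I⁻.
(No 1,2-shift: no single shift to an adjacent carbon would give a more stable cation.)
Step 2: I⁻ captures the cation: a lone pair on I⁻ fills the empty p orbital, producing the alkyl halide product.
Total: 2 elementary steps.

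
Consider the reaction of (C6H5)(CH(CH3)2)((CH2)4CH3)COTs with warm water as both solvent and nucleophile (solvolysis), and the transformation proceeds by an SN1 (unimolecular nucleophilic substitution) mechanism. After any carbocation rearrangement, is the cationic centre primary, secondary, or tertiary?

tertiary

Step 1: Unassisted departure of TsO⁻ (taking the C–O bonding pair) generates a tertiary carbocation.
No single 1,2-shift to an adjacent carbon would give a more-substituted cation, so no rearrangement occurs.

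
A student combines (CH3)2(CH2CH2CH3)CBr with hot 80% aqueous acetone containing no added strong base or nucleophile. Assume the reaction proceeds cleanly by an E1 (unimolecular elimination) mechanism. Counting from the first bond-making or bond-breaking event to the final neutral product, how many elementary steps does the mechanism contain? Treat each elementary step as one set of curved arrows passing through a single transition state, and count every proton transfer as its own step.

Step 1: The C–Br bond breaks with both electrons going to the bromide; Br⁻ leaves and a tertiary carbocation remains.
(No 1,2-shift: no single shift to an adjacent carbon would give a more stable cation.)
Step 2: Loss of a β-proton to a water molecule of the solvent: the C–H bonding pair collapses toward the cationic carbon to form the C=C π bond, yielding the alkene.
Total: 2 elementary steps.

2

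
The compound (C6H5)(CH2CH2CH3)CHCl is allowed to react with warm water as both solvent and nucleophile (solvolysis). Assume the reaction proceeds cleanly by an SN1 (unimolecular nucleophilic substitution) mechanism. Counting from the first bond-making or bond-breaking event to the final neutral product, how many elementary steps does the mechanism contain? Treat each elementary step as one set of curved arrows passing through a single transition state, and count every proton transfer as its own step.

3

Step 1: Unassisted departure of Cl⁻ (taking the C–Cl bonding pair) generates a secondary carbocation.
(No 1,2-shift: no single shift to an adjacent carbon would give a more stable cation.)
Step 2: Nucleophilic capture: the oxygen of H2O bonds to the cationic carbon, producing an oxonium-ion intermediate.
Step 3: A second solvent molecule removes the proton on oxygen, giving the neutral alcohol product.
Total: 3 elementary steps.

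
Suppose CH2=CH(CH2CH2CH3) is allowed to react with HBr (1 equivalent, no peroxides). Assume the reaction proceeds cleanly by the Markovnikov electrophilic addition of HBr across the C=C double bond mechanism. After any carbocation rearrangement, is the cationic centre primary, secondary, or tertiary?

secondary

Step 1: Electrophilic addition begins with the π(C=C) electrons forming a bond to the proton of HBr. Following Markovnikov's rule, the resulting cation is secondary. The H–Br bond breaks heterolytically, releasing Br⁻.
No single 1,2-shift to an adjacent carbon would give a more-substituted cation, so no rearrangement occurs.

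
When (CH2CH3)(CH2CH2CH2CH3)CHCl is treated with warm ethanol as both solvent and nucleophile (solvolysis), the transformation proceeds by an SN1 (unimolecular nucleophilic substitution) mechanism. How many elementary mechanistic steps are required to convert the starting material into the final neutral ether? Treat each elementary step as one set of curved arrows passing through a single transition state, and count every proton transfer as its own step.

Step 1: Unassisted departure of Cl⁻ (taking the C–Cl bonding pair) generates a secondary carbocation.
(No 1,2-shift: no single shift to an adjacent carbon would give a more stable cation.)
Step 2: A lone pair on the oxygen of CH3CH2OH attacks the carbocation, forming a new C–O σ-bond and an oxonium ion.
Step 3: Deprotonation of the oxonium oxygen by solvent ethanol yields the neutral ether.
Total: 3 elementary steps.

3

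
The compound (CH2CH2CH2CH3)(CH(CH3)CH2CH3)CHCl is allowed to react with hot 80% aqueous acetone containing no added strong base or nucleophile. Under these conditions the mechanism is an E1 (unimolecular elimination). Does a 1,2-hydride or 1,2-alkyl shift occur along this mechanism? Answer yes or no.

The first-formed carbocation is secondary.
The adjacent sec-butyl carbon already bears 2 other carbon substituents and has a hydrogen to migrate; after a 1,2-hydride shift from that carbon the positive charge sits on a tertiary centre.
Tertiary is more stable than secondary, so the shift occurs.

yes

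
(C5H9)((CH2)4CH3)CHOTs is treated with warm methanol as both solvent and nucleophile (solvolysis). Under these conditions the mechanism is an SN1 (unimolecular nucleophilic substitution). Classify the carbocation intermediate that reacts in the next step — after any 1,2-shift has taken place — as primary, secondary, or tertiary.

tertiary

Step 1: The C–O bond breaks with both electrons going to the tosylate; TsO⁻ leaves and a secondary carbocation remains.
Step 2: A 1,2-hydride shift from the adjacent cyclopentyl carbon moves the positive charge from the secondary centre to an adjacent carbon, generating a more stable tertiary carbocation.
The cation rearranges from secondary to tertiary via a 1,2-hydride shift from the adjacent cyclopentyl carbon; the tertiary cation is what reacts next.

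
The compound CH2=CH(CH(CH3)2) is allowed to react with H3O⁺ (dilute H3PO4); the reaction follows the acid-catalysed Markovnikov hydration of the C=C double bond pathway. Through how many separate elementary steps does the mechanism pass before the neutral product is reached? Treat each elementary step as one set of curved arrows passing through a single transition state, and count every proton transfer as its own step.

Step 1: Protonation of the alkene by H3O⁺: the π bond acts as the nucleophile and picks up H⁺, giving the more stable (Markovnikov) secondary carbocation. H2O is released.
Step 2: A hydride (H with its bonding pair) migrates from the adjacent isopropyl carbon to the cationic centre — a 1,2-hydride shift — upgrading the secondary cation to a tertiary one.
Step 3: Water acts as the nucleophile: an oxygen lone pair bonds to the cationic carbon, giving an oxonium-ion intermediate.
Step 4: H2O removes a proton from the oxonium oxygen, regenerating H3O⁺ and giving the neutral alcohol.
Total: 4 elementary steps.

4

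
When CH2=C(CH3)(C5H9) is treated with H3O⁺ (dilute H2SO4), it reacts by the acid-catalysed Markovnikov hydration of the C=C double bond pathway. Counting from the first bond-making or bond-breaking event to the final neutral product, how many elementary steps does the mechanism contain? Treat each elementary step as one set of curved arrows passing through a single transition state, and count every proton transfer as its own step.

Step 1: The π electrons of the C=C bond attack a proton of H3O⁺; Markovnikov addition places the new C–H on the less-substituted alkene carbon, so the positive charge ends up on the more-substituted carbon — a tertiary carbocation. H2O is released.
(No 1,2-shift: no single shift to an adjacent carbon would give a more stable cation.)
Step 2: Nucleophilic capture of the cation by H2O produces the protonated alcohol (an oxonium ion).
Step 3: Proton transfer from the O–H of the oxonium ion to H2O completes the catalytic cycle and yields the alcohol.
Total: 3 elementary steps.

3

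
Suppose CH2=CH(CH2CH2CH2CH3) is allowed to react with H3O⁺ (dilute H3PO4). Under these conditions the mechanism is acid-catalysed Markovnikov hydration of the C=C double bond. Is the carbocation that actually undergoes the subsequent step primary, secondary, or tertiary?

Step 1: Electrophilic addition begins with the π(C=C) electrons forming a bond to the proton of H3O⁺. Following Markovnikov's rule, the resulting cation is secondary. H2O is released.
No single 1,2-shift to an adjacent carbon would give a more-substituted cation, so no rearrangement occurs.

secondary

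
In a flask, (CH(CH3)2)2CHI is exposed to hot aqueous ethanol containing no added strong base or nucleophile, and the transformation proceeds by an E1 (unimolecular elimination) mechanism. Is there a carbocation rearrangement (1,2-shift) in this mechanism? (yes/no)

The first-formed carbocation is secondary.
The adjacent isopropyl carbon already bears 2 other carbon substituents and has a hydrogen to migrate; after a 1,2-hydride shift from that carbon the positive charge sits on a tertiary centre.
Tertiary is more stable than secondary, so the shift occurs.

yes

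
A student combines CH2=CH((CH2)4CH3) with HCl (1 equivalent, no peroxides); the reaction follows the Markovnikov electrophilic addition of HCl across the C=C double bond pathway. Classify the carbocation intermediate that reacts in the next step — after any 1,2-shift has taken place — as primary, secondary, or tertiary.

Step 1: Electrophilic addition begins with the π(C=C) electrons forming a bond to the proton of HCl. Following Markovnikov's rule, the resulting cation is secondary. The H–Cl bond breaks heterolytically, releasing Cl⁻.
No single 1,2-shift to an adjacent carbon would give a more-substituted cation, so no rearrangement occurs.

secondary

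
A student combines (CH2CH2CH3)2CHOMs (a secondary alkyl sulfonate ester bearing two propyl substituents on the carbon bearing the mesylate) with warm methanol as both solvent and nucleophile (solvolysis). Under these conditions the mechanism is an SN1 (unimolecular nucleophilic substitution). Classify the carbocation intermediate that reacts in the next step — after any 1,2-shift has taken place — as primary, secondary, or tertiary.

secondary

Step 1: Unassisted departure of MsO⁻ (taking the C–O bonding pair) generates a secondary carbocation.
No single 1,2-shift to an adjacent carbon would give a more-substituted cation, so no rearrangement occurs.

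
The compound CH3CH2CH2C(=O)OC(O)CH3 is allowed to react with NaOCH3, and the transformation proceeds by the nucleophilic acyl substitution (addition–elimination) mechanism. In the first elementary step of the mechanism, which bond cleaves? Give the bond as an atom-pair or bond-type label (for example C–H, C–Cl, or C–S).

π(C=O)

Step 1: CH3O⁻ adds to the carbonyl carbon; the C=O π electrons shift onto oxygen and a tetrahedral alkoxide intermediate forms.
The bond broken in this step is the π(C=O) bond.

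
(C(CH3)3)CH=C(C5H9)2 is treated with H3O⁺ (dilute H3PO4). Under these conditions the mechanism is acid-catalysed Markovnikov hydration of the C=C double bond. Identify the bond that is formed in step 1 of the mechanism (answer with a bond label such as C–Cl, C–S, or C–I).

C–H

Step 1: Protonation of the alkene by H3O⁺: the π bond acts as the nucleophile and picks up H⁺, giving the more stable (Markovnikov) tertiary carbocation. H2O is released.
The bond formed in this step is the C–H bond.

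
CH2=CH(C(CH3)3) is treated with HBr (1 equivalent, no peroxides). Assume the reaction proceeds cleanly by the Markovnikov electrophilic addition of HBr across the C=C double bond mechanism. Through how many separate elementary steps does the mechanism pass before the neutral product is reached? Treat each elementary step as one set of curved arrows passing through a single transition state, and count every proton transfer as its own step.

Step 1: Protonation of the alkene by HBr: the π bond acts as the nucleophile and picks up H⁺, giving the more stable (Markovnikov) secondary carbocation. The H–Br bond breaks heterolytically, releasing Br⁻.
Step 2: A methyl group with its bonding pair migrates from the adjacent tert-butyl carbon to the cationic centre — a 1,2-methyl shift — upgrading the secondary cation to a tertiary one.
Step 3: Br⁻ captures the cation: a lone pair on Br⁻ fills the empty p orbital, producing the alkyl halide product.
Total: 3 elementary steps.

3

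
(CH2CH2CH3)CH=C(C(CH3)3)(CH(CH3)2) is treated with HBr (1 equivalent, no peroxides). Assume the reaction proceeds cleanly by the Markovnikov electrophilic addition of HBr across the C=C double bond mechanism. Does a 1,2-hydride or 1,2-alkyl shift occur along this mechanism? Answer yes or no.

The first-formed carbocation is tertiary.
No single 1,2-shift to an adjacent carbon would produce a more-substituted cation than the one already present, so no rearrangement occurs.

no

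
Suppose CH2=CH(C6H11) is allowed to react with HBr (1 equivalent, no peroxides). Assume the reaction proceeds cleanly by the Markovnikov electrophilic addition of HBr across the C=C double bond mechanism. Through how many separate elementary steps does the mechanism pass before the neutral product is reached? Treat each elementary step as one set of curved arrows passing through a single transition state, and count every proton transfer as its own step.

Step 1: The π electrons of the C=C bond attack a proton of HBr; Markovnikov addition places the new C–H on the less-substituted alkene carbon, so the positive charge ends up on the more-substituted carbon — a secondary carbocation. The H–Br bond breaks heterolytically, releasing Br⁻.
Step 2: A hydride (H with its bonding pair) migrates from the adjacent cyclohexyl carbon to the cationic centre — a 1,2-hydride shift — upgrading the secondary cation to a tertiary one.
Step 3: Nucleophilic attack by Br⁻ on the carbocation completes the addition, giving R–Br.
Total: 3 elementary steps.

3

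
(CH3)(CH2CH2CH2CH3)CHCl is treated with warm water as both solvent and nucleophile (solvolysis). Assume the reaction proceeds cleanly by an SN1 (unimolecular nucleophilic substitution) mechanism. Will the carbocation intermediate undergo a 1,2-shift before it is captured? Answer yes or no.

no

The first-formed carbocation is secondary.
No single 1,2-shift to an adjacent carbon would produce a more-substituted cation than the one already present, so no rearrangement occurs.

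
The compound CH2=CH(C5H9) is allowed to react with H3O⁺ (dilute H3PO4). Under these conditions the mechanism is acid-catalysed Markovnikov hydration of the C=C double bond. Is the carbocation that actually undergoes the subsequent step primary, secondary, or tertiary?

Step 1: Electrophilic addition begins with the π(C=C) electrons forming a bond to the proton of H3O⁺. Following Markovnikov's rule, the resulting cation is secondary. H2O is released.
Step 2: Carbocation rearrangement: a 1,2-hydride shift from the adjacent cyclopentyl carbon converts the initially-formed secondary cation into the more stable tertiary cation.
The cation rearranges from secondary to tertiary via a 1,2-hydride shift from the adjacent cyclopentyl carbon; the tertiary cation is what reacts next.

tertiary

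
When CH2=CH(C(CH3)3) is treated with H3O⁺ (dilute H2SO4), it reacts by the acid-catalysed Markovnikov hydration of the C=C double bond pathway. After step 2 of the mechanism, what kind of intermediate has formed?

tertiary carbocation

Step 1: The π electrons of the C=C bond attack a proton of H3O⁺; Markovnikov addition places the new C–H on the less-substituted alkene carbon, so the positive charge ends up on the more-substituted carbon — a secondary carbocation. H2O is released.
Step 2: Carbocation rearrangement: a 1,2-methyl shift from the adjacent tert-butyl carbon converts the initially-formed secondary cation into the more stable tertiary cation.
After step 2 the species present is a tertiary carbocation.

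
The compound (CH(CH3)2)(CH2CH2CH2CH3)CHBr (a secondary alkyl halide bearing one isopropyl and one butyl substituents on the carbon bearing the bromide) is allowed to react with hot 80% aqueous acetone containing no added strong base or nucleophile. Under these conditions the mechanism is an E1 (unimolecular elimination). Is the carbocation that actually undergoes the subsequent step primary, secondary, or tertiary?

Step 1: The C–Br bond breaks with both electrons going to the bromide; Br⁻ leaves and a secondary carbocation remains.
Step 2: Carbocation rearrangement: a 1,2-hydride shift from the adjacent isopropyl carbon converts the initially-formed secondary cation into the more stable tertiary cation.
The cation rearranges from secondary to tertiary via a 1,2-hydride shift from the adjacent isopropyl carbon; the tertiary cation is what reacts next.

tertiary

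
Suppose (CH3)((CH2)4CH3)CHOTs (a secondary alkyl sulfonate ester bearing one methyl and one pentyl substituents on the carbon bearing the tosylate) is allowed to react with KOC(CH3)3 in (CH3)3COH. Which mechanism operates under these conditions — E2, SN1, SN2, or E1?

Conditions: a strong/bulky base with a secondary substrate bearing a β-hydrogen.
These conditions are the textbook signature of the E2 pathway.
A strong (often hindered) base removes a β-H in concert with loss of the leaving group — bimolecular elimination.

E2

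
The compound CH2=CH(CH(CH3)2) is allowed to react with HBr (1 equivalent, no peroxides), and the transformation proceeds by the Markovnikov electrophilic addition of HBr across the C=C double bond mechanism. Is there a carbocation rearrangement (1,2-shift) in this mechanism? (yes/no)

yes

The first-formed carbocation is secondary.
The adjacent isopropyl carbon already bears 2 other carbon substituents and has a hydrogen to migrate; after a 1,2-hydride shift from that carbon the positive charge sits on a tertiary centre.
Tertiary is more stable than secondary, so the shift occurs.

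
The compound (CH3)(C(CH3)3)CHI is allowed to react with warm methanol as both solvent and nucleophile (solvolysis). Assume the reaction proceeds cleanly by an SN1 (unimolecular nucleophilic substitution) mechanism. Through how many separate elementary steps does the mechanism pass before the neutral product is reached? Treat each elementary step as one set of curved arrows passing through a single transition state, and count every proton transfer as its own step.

Step 1: Ionisation: the C–I σ-bond cleaves heterolytically; both bonding electrons depart with I⁻, leaving a secondary carbocation at the α-carbon.
Step 2: A methyl group with its bonding pair migrates from the adjacent tert-butyl carbon to the cationic centre — a 1,2-methyl shift — upgrading the secondary cation to a tertiary one.
Step 3: Nucleophilic capture: the oxygen of CH3OH bonds to the cationic carbon, producing an oxonium-ion intermediate.
Step 4: A second solvent molecule removes the proton on oxygen, giving the neutral ether product.
Total: 4 elementary steps.

4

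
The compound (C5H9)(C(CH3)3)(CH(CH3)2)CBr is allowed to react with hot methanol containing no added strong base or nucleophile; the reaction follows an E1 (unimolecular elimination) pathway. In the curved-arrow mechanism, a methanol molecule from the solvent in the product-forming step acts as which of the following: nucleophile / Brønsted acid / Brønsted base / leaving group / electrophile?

Brønsted base

Step 2: Loss of a β-proton to a methanol molecule of the solvent: the C–H bonding pair collapses toward the cationic carbon to form the C=C π bond, yielding the alkene.
A methanol molecule from the solvent in the product-forming step accepts a proton in a proton-transfer step — a Brønsted base.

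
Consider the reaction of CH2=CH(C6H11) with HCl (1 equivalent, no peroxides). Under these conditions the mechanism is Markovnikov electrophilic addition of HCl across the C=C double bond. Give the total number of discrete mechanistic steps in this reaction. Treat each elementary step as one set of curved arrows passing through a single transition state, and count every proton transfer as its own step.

3

Step 1: The π electrons of the C=C bond attack a proton of HCl; Markovnikov addition places the new C–H on the less-substituted alkene carbon, so the positive charge ends up on the more-substituted carbon — a secondary carbocation. The H–Cl bond breaks heterolytically, releasing Cl⁻.
Step 2: A hydride (H with its bonding pair) migrates from the adjacent cyclohexyl carbon to the cationic centre — a 1,2-hydride shift — upgrading the secondary cation to a tertiary one.
Step 3: Nucleophilic attack by Cl⁻ on the carbocation completes the addition, giving R–Cl.
Total: 3 elementary steps.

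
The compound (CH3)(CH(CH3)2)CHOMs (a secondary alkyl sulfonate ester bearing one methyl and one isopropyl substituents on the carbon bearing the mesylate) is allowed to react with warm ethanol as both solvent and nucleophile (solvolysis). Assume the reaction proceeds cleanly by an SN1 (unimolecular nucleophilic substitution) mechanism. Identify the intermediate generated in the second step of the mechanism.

Step 1: Ionisation: the C–O σ-bond cleaves heterolytically; both bonding electrons depart with MsO⁻, leaving a secondary carbocation at the α-carbon.
Step 2: A 1,2-hydride shift from the adjacent isopropyl carbon moves the positive charge from the secondary centre to an adjacent carbon, generating a more stable tertiary carbocation.
After step 2 the species present is a tertiary carbocation.

tertiary carbocation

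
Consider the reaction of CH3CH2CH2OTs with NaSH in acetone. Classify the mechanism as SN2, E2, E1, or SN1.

SN2

Conditions: a primary substrate with a strong nucleophile in the polar aprotic solvent acetone.
These conditions are the textbook signature of the SN2 pathway.
An unhindered substrate with a strong nucleophile in a polar aprotic solvent favours one-step backside displacement.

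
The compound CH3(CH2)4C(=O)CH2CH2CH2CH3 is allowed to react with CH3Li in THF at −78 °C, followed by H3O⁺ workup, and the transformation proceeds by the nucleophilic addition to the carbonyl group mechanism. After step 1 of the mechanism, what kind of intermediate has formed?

tetrahedral alkoxide intermediate

Step 1: Nucleophilic addition: the carbanion-like carbon of CH3Li adds to the carbonyl carbon, pushing the π(C=O) electron pair onto oxygen and giving a tetrahedral alkoxide.
After step 1 the species present is a tetrahedral alkoxide intermediate.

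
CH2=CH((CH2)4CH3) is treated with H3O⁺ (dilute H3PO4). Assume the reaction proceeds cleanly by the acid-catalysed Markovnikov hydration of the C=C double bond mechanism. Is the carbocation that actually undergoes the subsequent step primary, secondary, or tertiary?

secondary

Step 1: Protonation of the alkene by H3O⁺: the π bond acts as the nucleophile and picks up H⁺, giving the more stable (Markovnikov) secondary carbocation. H2O is released.
No single 1,2-shift to an adjacent carbon would give a more-substituted cation, so no rearrangement occurs.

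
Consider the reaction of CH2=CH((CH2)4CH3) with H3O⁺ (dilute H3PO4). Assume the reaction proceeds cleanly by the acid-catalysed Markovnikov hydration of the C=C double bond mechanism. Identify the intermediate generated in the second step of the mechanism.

Step 1: Protonation of the alkene by H3O⁺: the π bond acts as the nucleophile and picks up H⁺, giving the more stable (Markovnikov) secondary carbocation. H2O is released.
Step 2: Nucleophilic capture of the cation by H2O produces the protonated alcohol (an oxonium ion).
After step 2 the species present is an oxonium ion.

oxonium ion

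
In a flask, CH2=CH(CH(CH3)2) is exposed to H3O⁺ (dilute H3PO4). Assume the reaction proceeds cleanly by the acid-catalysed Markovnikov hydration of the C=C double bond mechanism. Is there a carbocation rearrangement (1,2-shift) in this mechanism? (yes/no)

yes

The first-formed carbocation is secondary.
The adjacent isopropyl carbon already bears 2 other carbon substituents and has a hydrogen to migrate; after a 1,2-hydride shift from that carbon the positive charge sits on a tertiary centre.
Tertiary is more stable than secondary, so the shift occurs.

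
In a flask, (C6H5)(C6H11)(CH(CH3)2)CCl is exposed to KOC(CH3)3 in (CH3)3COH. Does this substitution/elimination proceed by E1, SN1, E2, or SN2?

E2

Conditions: a strong/bulky base with a tertiary substrate bearing a β-hydrogen.
These conditions are the textbook signature of the E2 pathway.
A strong (often hindered) base removes a β-H in concert with loss of the leaving group — bimolecular elimination.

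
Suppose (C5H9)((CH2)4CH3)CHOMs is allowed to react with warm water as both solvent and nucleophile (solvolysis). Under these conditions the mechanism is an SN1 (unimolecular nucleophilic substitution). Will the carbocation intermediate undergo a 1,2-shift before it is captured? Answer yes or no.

The first-formed carbocation is secondary.
The adjacent cyclopentyl carbon already bears 2 other carbon substituents and has a hydrogen to migrate; after a 1,2-hydride shift from that carbon the positive charge sits on a tertiary centre.
Tertiary is more stable than secondary, so the shift occurs.

yes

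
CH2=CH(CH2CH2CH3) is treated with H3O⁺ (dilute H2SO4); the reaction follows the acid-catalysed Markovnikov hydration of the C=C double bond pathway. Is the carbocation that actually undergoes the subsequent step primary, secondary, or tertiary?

Step 1: Protonation of the alkene by H3O⁺: the π bond acts as the nucleophile and picks up H⁺, giving the more stable (Markovnikov) secondary carbocation. H2O is released.
No single 1,2-shift to an adjacent carbon would give a more-substituted cation, so no rearrangement occurs.

secondary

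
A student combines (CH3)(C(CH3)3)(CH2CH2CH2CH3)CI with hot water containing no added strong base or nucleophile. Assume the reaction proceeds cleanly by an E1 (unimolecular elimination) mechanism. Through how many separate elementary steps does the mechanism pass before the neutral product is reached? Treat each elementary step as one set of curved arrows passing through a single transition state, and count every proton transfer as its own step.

2

Step 1: The C–I bond breaks with both electrons going to the iodide; I⁻ leaves and a tertiary carbocation remains.
(No 1,2-shift: no single shift to an adjacent carbon would give a more stable cation.)
Step 2: A water molecule (solvent) deprotonates a β-carbon; as the C–H bond breaks, those electrons form the new alkene π bond.
Total: 2 elementary steps.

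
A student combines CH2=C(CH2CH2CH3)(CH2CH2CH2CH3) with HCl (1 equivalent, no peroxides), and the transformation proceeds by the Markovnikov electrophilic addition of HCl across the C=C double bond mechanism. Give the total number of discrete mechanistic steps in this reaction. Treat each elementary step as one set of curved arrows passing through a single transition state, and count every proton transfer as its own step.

Step 1: Protonation of the alkene by HCl: the π bond acts as the nucleophile and picks up H⁺, giving the more stable (Markovnikov) tertiary carbocation. The H–Cl bond breaks heterolytically, releasing Cl⁻.
(No 1,2-shift: no single shift to an adjacent carbon would give a more stable cation.)
Step 2: Nucleophilic attack by Cl⁻ on the carbocation completes the addition, giving R–Cl.
Total: 2 elementary steps.

2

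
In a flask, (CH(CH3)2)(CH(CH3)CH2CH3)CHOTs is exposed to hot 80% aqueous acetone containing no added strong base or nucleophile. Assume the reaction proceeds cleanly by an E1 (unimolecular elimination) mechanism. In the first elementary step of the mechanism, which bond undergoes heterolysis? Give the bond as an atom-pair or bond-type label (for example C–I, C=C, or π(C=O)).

Step 1: Unassisted departure of TsO⁻ (taking the C–O bonding pair) generates a secondary carbocation.
The bond broken in this step is the C–O bond.

C–O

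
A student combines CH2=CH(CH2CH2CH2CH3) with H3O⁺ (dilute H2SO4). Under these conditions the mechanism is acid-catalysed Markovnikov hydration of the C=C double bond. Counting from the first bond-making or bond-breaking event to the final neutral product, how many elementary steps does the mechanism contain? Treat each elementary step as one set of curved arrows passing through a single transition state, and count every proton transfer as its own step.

3

Step 1: Protonation of the alkene by H3O⁺: the π bond acts as the nucleophile and picks up H⁺, giving the more stable (Markovnikov) secondary carbocation. H2O is released.
(No 1,2-shift: no single shift to an adjacent carbon would give a more stable cation.)
Step 2: A lone pair on the oxygen of H2O attacks the carbocation, forming a C–O bond and an oxonium ion (a protonated alcohol).
Step 3: Deprotonation of the oxonium ion by a water molecule delivers the neutral alcohol and regenerates the acid catalyst.
Total: 3 elementary steps.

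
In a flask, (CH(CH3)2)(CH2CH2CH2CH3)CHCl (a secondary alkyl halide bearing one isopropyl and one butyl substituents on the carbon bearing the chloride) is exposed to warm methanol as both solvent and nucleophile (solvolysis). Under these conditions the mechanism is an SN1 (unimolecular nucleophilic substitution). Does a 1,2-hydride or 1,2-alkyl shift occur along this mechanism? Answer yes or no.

yes

The first-formed carbocation is secondary.
The adjacent isopropyl carbon already bears 2 other carbon substituents and has a hydrogen to migrate; after a 1,2-hydride shift from that carbon the positive charge sits on a tertiary centre.
Tertiary is more stable than secondary, so the shift occurs.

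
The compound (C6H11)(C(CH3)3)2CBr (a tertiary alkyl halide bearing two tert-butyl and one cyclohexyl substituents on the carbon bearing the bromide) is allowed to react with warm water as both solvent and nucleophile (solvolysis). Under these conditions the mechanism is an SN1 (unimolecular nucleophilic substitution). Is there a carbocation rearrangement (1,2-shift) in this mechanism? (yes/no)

no

The first-formed carbocation is tertiary.
No single 1,2-shift to an adjacent carbon would produce a more-substituted cation than the one already present, so no rearrangement occurs.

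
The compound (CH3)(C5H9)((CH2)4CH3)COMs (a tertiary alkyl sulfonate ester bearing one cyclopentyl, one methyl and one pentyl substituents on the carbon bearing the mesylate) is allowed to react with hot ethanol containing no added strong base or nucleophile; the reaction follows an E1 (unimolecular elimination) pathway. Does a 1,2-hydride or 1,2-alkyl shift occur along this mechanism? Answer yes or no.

no

The first-formed carbocation is tertiary.
No single 1,2-shift to an adjacent carbon would produce a more-substituted cation than the one already present, so no rearrangement occurs.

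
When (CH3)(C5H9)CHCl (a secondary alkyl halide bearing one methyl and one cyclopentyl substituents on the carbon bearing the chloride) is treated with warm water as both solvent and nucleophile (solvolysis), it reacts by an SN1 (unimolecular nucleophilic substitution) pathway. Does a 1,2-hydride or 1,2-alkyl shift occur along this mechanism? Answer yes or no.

The first-formed carbocation is secondary.
The adjacent cyclopentyl carbon already bears 2 other carbon substituents and has a hydrogen to migrate; after a 1,2-hydride shift from that carbon the positive charge sits on a tertiary centre.
Tertiary is more stable than secondary, so the shift occurs.

yes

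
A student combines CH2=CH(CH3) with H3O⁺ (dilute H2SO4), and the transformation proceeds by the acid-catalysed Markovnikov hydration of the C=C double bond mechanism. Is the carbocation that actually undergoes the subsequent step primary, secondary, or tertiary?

secondary

Step 1: Electrophilic addition begins with the π(C=C) electrons forming a bond to the proton of H3O⁺. Following Markovnikov's rule, the resulting cation is secondary. H2O is released.
No single 1,2-shift to an adjacent carbon would give a more-substituted cation, so no rearrangement occurs.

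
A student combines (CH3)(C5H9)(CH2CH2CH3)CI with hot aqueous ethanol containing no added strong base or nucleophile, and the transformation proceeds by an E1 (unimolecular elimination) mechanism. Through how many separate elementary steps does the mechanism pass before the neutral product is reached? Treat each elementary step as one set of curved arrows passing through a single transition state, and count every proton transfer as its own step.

Step 1: Ionisation: the C–I σ-bond cleaves heterolytically; both bonding electrons depart with I⁻, leaving a tertiary carbocation at the α-carbon.
(No 1,2-shift: no single shift to an adjacent carbon would give a more stable cation.)
Step 2: A water (or ethanol) molecule (solvent) deprotonates a β-carbon; as the C–H bond breaks, those electrons form the new alkene π bond.
Total: 2 elementary steps.

2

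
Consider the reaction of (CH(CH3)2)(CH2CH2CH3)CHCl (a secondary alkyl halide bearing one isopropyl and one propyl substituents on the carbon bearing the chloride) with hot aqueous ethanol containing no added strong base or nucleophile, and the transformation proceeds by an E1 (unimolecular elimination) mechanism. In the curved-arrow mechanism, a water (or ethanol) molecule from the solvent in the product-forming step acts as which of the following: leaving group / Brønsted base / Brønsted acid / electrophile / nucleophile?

Step 3: A water (or ethanol) molecule (solvent) deprotonates a β-carbon; as the C–H bond breaks, those electrons form the new alkene π bond.
A water (or ethanol) molecule from the solvent in the product-forming step accepts a proton in a proton-transfer step — a Brønsted base.

Brønsted base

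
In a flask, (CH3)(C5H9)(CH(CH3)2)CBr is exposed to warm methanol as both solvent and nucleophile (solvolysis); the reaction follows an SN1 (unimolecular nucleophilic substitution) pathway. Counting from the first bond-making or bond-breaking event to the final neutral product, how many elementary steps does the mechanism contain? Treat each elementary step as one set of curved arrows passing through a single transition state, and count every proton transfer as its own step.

3

Step 1: Unassisted departure of Br⁻ (taking the C–Br bonding pair) generates a tertiary carbocation.
(No 1,2-shift: no single shift to an adjacent carbon would give a more stable cation.)
Step 2: CH3OH donates an oxygen lone pair into the empty p orbital of the cation, giving a protonated ether (an oxonium ion).
Step 3: Deprotonation of the oxonium oxygen by solvent methanol yields the neutral ether.
Total: 3 elementary steps.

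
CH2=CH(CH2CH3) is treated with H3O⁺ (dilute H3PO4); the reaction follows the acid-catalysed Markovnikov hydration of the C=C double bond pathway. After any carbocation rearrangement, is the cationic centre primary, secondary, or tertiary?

Step 1: The π electrons of the C=C bond attack a proton of H3O⁺; Markovnikov addition places the new C–H on the less-substituted alkene carbon, so the positive charge ends up on the more-substituted carbon — a secondary carbocation. H2O is released.
No single 1,2-shift to an adjacent carbon would give a more-substituted cation, so no rearrangement occurs.

secondary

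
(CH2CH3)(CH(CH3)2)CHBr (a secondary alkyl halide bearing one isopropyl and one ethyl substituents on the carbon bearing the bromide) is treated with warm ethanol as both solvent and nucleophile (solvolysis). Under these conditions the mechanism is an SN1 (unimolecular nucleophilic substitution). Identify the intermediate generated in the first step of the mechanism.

Step 1: Ionisation: the C–Br σ-bond cleaves heterolytically; both bonding electrons depart with Br⁻, leaving a secondary carbocation at the α-carbon.
After step 1 the species present is a secondary carbocation.

secondary carbocation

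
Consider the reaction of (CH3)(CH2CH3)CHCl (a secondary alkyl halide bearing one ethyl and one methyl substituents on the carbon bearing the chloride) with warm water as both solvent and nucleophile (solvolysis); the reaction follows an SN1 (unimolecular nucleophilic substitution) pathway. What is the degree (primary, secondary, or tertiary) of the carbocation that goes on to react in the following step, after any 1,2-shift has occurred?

Step 1: Ionisation: the C–Cl σ-bond cleaves heterolytically; both bonding electrons depart with Cl⁻, leaving a secondary carbocation at the α-carbon.
No single 1,2-shift to an adjacent carbon would give a more-substituted cation, so no rearrangement occurs.

secondary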